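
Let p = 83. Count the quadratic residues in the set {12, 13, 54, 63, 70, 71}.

3

(12/83) = +1 → QR.
(13/83) = -1 → non-residue.
(54/83) = -1 → non-residue.
(63/83) = +1 → QR.
(70/83) = +1 → QR.
(71/83) = -1 → non-residue.
Total quadratic residues among the 6: 3.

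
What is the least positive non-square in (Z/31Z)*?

3

(2/31) = +1, so 2 is a residue.
(3/31) = −1, so 3 is the smallest positive non-residue mod 31.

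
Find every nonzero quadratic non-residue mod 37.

Square k = 1,…,18 (k and 37−k give the same square):
1²=1, 2²=4, 3²=9, 4²=16, 5²=25, 6²=36, 7²≡12, 8²≡27, 9²≡7, 10²≡26, 11²≡10, 12²≡33, 13²≡21, 14²≡11, 15²≡3, 16²≡34, 17²≡30, 18²≡28 (mod 37).
The residues are {1, 3, 4, 7, 9, 10, 11, 12, 16, 21, 25, 26, 27, 28, 30, 33, 34, 36}; the non-residues are the remaining 18 nonzero classes.

2 5 6 8 13 14 15 17 18 19 20 22 23 24 29 31 32 35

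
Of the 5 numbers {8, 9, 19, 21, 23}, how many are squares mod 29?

2

(8/29) = -1 → non-residue.
(9/29) = +1 → QR.
(19/29) = -1 → non-residue.
(21/29) = -1 → non-residue.
(23/29) = +1 → QR.
Total quadratic residues among the 5: 2.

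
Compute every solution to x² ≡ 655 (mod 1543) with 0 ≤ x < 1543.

Since 1543 ≡ 3 (mod 4), a square root of 655 is 655^((1543+1)/4) = 655^386 mod 1543.
Repeated squaring: 655^2≡71, 655^4≡412, 655^8≡14, 655^16≡196, 655^32≡1384, 655^64≡593, 655^128≡1388, 655^256≡880 (mod 1543).
655^386 = 655^(256+128+2) ≡ 1011 (mod 1543).
Check: 1011² = 1022121 ≡ 655 (mod 1543). The two roots are 532 and 1011.

532, 1011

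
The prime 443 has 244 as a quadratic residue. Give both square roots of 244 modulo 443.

Since 443 ≡ 3 (mod 4), a square root of 244 is 244^((443+1)/4) = 244^111 mod 443.
Repeated squaring: 244^2≡174, 244^4≡152, 244^8≡68, 244^16≡194, 244^32≡424, 244^64≡361 (mod 443).
244^111 = 244^(64+32+8+4+2+1) ≡ 360 (mod 443).
Check: 360² = 129600 ≡ 244 (mod 443). The two roots are 83 and 360.

83, 360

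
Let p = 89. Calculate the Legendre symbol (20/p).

Pull out 2^2: since 89 ≡ 1 (mod 8), (2/89) = +1, so (2/89)^2 = +1.
Reciprocity: 5 ≡ 1 and 89 ≡ 1 (mod 4), so (5/89) = +(89/5).
Reduce top mod 5: now compute (4/5).
Pull out 2^2: since 5 ≡ 5 (mod 8), (2/5) = -1, so (2/5)^2 = +1.
Reached (1/5) = 1. Collecting the sign flips along the way, the symbol is +1.

1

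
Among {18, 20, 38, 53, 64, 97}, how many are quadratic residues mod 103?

4

(18/103) = +1 → QR.
(20/103) = -1 → non-residue.
(38/103) = +1 → QR.
(53/103) = -1 → non-residue.
(64/103) = +1 → QR.
(97/103) = +1 → QR.
Total quadratic residues among the 6: 4.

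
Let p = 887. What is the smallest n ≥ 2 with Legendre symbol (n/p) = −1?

(2/887) = +1, so 2 is a residue.
(3/887) = +1, so 3 is a residue.
(4/887) = +1, so 4 is a residue.
(5/887) = −1, so 5 is the smallest positive non-residue mod 887.

5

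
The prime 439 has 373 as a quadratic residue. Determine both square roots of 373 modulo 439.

193, 246

Since 439 ≡ 3 (mod 4), a square root of 373 is 373^((439+1)/4) = 373^110 mod 439.
Repeated squaring: 373^2≡405, 373^4≡278, 373^8≡20, 373^16≡400, 373^32≡204, 373^64≡350 (mod 439).
373^110 = 373^(64+32+8+4+2) ≡ 246 (mod 439).
Check: 246² = 60516 ≡ 373 (mod 439). The two roots are 193 and 246.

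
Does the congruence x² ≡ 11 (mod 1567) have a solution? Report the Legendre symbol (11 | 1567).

Reciprocity: 11 ≡ 3 and 1567 ≡ 3 (mod 4), so (11/1567) = −(1567/11).
Reduce top mod 11: now compute (5/11).
Reciprocity: 5 ≡ 1 and 11 ≡ 3 (mod 4), so (5/11) = +(11/5).
Reduce top mod 5: now compute (1/5).
Reached (1/5) = 1. Collecting the sign flips along the way, the symbol is -1.

-1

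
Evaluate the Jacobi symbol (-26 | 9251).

-1

First reduce: -26 ≡ 9225 (mod 9251).
Reciprocity: 9225 ≡ 1 and 9251 ≡ 3 (mod 4), so (9225/9251) = +(9251/9225).
Reduce top mod 9225: now compute (26/9225).
Pull out 2: since 9225 ≡ 1 (mod 8), (2/9225) = +1.
Reciprocity: 13 ≡ 1 and 9225 ≡ 1 (mod 4), so (13/9225) = +(9225/13).
Reduce top mod 13: now compute (8/13).
Pull out 2^3: since 13 ≡ 5 (mod 8), (2/13) = -1, so (2/13)^3 = -1.
Reached (1/13) = 1. Collecting the sign flips along the way, the symbol is -1.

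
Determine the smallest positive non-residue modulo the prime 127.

3

(2/127) = +1, so 2 is a residue.
(3/127) = −1, so 3 is the smallest positive non-residue mod 127.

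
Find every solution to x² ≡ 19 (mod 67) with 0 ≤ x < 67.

Since 67 ≡ 3 (mod 4), a square root of 19 is 19^((67+1)/4) = 19^17 mod 67.
Repeated squaring: 19^2≡26, 19^4≡6, 19^8≡36, 19^16≡23 (mod 67).
19^17 = 19^(16+1) ≡ 35 (mod 67).
Check: 35² = 1225 ≡ 19 (mod 67). The two roots are 32 and 35.

32, 35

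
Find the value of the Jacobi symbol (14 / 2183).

Pull out 2: since 2183 ≡ 7 (mod 8), (2/2183) = +1.
Reciprocity: 7 ≡ 3 and 2183 ≡ 3 (mod 4), so (7/2183) = −(2183/7).
Reduce top mod 7: now compute (6/7).
Pull out 2: since 7 ≡ 7 (mod 8), (2/7) = +1.
Reciprocity: 3 ≡ 3 and 7 ≡ 3 (mod 4), so (3/7) = −(7/3).
Reduce top mod 3: now compute (1/3).
Reached (1/3) = 1. Collecting the sign flips along the way, the symbol is +1.

1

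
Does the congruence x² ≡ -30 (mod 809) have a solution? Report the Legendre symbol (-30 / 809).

-1

First reduce: -30 ≡ 779 (mod 809).
Reciprocity: 779 ≡ 3 and 809 ≡ 1 (mod 4), so (779/809) = +(809/779).
Reduce top mod 779: now compute (30/779).
Pull out 2: since 779 ≡ 3 (mod 8), (2/779) = -1.
Reciprocity: 15 ≡ 3 and 779 ≡ 3 (mod 4), so (15/779) = −(779/15).
Reduce top mod 15: now compute (14/15).
Pull out 2: since 15 ≡ 7 (mod 8), (2/15) = +1.
Reciprocity: 7 ≡ 3 and 15 ≡ 3 (mod 4), so (7/15) = −(15/7).
Reduce top mod 7: now compute (1/7).
Reached (1/7) = 1. Collecting the sign flips along the way, the symbol is -1.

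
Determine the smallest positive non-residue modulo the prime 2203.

2

(2/2203) = −1, so 2 is the smallest positive non-residue mod 2203.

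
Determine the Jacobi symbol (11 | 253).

Reciprocity: 11 ≡ 3 and 253 ≡ 1 (mod 4), so (11/253) = +(253/11).
Reduce top mod 11: now compute (0/11).
Top reduces to 0: gcd > 1, so the symbol is 0.

0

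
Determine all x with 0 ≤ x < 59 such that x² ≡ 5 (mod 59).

Since 59 ≡ 3 (mod 4), a square root of 5 is 5^((59+1)/4) = 5^15 mod 59.
Repeated squaring: 5^2≡25, 5^4≡35, 5^8≡45 (mod 59).
5^15 = 5^(8+4+2+1) ≡ 51 (mod 59).
Check: 51² = 2601 ≡ 5 (mod 59). The two roots are 8 and 51.

8, 51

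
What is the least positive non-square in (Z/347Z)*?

2

(2/347) = −1, so 2 is the smallest positive non-residue mod 347.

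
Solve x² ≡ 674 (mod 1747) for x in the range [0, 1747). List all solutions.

Since 1747 ≡ 3 (mod 4), a square root of 674 is 674^((1747+1)/4) = 674^437 mod 1747.
Repeated squaring: 674^2≡56, 674^4≡1389, 674^8≡633, 674^16≡626, 674^32≡548, 674^64≡1567, 674^128≡954, 674^256≡1676 (mod 1747).
674^437 = 674^(256+128+32+16+4+1) ≡ 97 (mod 1747).
Check: 97² = 9409 ≡ 674 (mod 1747). The two roots are 97 and 1650.

97, 1650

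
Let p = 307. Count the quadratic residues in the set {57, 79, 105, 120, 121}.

(57/307) = -1 → non-residue.
(79/307) = +1 → QR.
(105/307) = +1 → QR.
(120/307) = -1 → non-residue.
(121/307) = +1 → QR.
Total quadratic residues among the 5: 3.

3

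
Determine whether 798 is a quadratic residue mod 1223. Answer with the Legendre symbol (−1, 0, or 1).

-1

Pull out 2: since 1223 ≡ 7 (mod 8), (2/1223) = +1.
Reciprocity: 399 ≡ 3 and 1223 ≡ 3 (mod 4), so (399/1223) = −(1223/399).
Reduce top mod 399: now compute (26/399).
Pull out 2: since 399 ≡ 7 (mod 8), (2/399) = +1.
Reciprocity: 13 ≡ 1 and 399 ≡ 3 (mod 4), so (13/399) = +(399/13).
Reduce top mod 13: now compute (9/13).
Reciprocity: 9 ≡ 1 and 13 ≡ 1 (mod 4), so (9/13) = +(13/9).
Reduce top mod 9: now compute (4/9).
Pull out 2^2: since 9 ≡ 1 (mod 8), (2/9) = +1, so (2/9)^2 = +1.
Reached (1/9) = 1. Collecting the sign flips along the way, the symbol is -1.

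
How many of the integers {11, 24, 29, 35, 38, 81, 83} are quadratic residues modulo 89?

2

(11/89) = +1 → QR.
(24/89) = -1 → non-residue.
(29/89) = -1 → non-residue.
(35/89) = -1 → non-residue.
(38/89) = -1 → non-residue.
(81/89) = +1 → QR.
(83/89) = -1 → non-residue.
Total quadratic residues among the 7: 2.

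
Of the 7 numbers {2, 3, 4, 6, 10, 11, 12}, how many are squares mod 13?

4

(2/13) = -1 → non-residue.
(3/13) = +1 → QR.
(4/13) = +1 → QR.
(6/13) = -1 → non-residue.
(10/13) = +1 → QR.
(11/13) = -1 → non-residue.
(12/13) = +1 → QR.
Total quadratic residues among the 7: 4.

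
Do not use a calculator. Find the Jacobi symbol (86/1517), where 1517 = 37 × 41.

1

Pull out 2: since 1517 ≡ 5 (mod 8), (2/1517) = -1.
Reciprocity: 43 ≡ 3 and 1517 ≡ 1 (mod 4), so (43/1517) = +(1517/43).
Reduce top mod 43: now compute (12/43).
Pull out 2^2: since 43 ≡ 3 (mod 8), (2/43) = -1, so (2/43)^2 = +1.
Reciprocity: 3 ≡ 3 and 43 ≡ 3 (mod 4), so (3/43) = −(43/3).
Reduce top mod 3: now compute (1/3).
Reached (1/3) = 1. Collecting the sign flips along the way, the symbol is +1.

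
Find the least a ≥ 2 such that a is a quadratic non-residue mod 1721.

3

(2/1721) = +1, so 2 is a residue.
(3/1721) = −1, so 3 is the smallest positive non-residue mod 1721.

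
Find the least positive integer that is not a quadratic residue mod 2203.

(2/2203) = −1, so 2 is the smallest positive non-residue mod 2203.

2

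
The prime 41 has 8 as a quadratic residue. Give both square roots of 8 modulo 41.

7, 34

41 ≡ 1 (mod 4), so we find a root by search.
Trying successive values, 7² = 49 ≡ 8 (mod 41). The other root is 41 − 7 = 34.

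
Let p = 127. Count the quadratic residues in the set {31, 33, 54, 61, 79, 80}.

3

(31/127) = +1 → QR.
(33/127) = -1 → non-residue.
(54/127) = -1 → non-residue.
(61/127) = +1 → QR.
(79/127) = +1 → QR.
(80/127) = -1 → non-residue.
Total quadratic residues among the 6: 3.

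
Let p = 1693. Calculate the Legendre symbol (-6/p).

First reduce: -6 ≡ 1687 (mod 1693).
Reciprocity: 1687 ≡ 3 and 1693 ≡ 1 (mod 4), so (1687/1693) = +(1693/1687).
Reduce top mod 1687: now compute (6/1687).
Pull out 2: since 1687 ≡ 7 (mod 8), (2/1687) = +1.
Reciprocity: 3 ≡ 3 and 1687 ≡ 3 (mod 4), so (3/1687) = −(1687/3).
Reduce top mod 3: now compute (1/3).
Reached (1/3) = 1. Collecting the sign flips along the way, the symbol is -1.

-1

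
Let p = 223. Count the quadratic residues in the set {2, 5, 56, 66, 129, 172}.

(2/223) = +1 → QR.
(5/223) = -1 → non-residue.
(56/223) = +1 → QR.
(66/223) = +1 → QR.
(129/223) = -1 → non-residue.
(172/223) = +1 → QR.
Total quadratic residues among the 6: 4.

4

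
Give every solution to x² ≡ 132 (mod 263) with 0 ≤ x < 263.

Since 263 ≡ 3 (mod 4), a square root of 132 is 132^((263+1)/4) = 132^66 mod 263.
Repeated squaring: 132^2≡66, 132^4≡148, 132^8≡75, 132^16≡102, 132^32≡147, 132^64≡43 (mod 263).
132^66 = 132^(64+2) ≡ 208 (mod 263).
Check: 208² = 43264 ≡ 132 (mod 263). The two roots are 55 and 208.

55, 208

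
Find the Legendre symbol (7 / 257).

-1

Euler's criterion: (7/257) ≡ 7^128 (mod 257).
7^2 ≡ 49 (mod 257)
7^4 ≡ 88 (mod 257)
7^8 ≡ 34 (mod 257)
7^16 ≡ 128 (mod 257)
7^32 ≡ 193 (mod 257)
7^64 ≡ 241 (mod 257)
7^128 ≡ 256 (mod 257)
7^128 = 7^(128) ≡ 256 (mod 257).
Result is 256 ≡ −1, so (7/257) = −1.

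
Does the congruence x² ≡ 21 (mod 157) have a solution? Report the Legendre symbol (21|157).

Reciprocity: 21 ≡ 1 and 157 ≡ 1 (mod 4), so (21/157) = +(157/21).
Reduce top mod 21: now compute (10/21).
Pull out 2: since 21 ≡ 5 (mod 8), (2/21) = -1.
Reciprocity: 5 ≡ 1 and 21 ≡ 1 (mod 4), so (5/21) = +(21/5).
Reduce top mod 5: now compute (1/5).
Reached (1/5) = 1. Collecting the sign flips along the way, the symbol is -1.

-1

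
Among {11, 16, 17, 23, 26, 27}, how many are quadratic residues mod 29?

(11/29) = -1 → non-residue.
(16/29) = +1 → QR.
(17/29) = -1 → non-residue.
(23/29) = +1 → QR.
(26/29) = -1 → non-residue.
(27/29) = -1 → non-residue.
Total quadratic residues among the 6: 2.

2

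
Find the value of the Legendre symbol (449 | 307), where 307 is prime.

-1

First reduce: 449 ≡ 142 (mod 307).
Pull out 2: since 307 ≡ 3 (mod 8), (2/307) = -1.
Reciprocity: 71 ≡ 3 and 307 ≡ 3 (mod 4), so (71/307) = −(307/71).
Reduce top mod 71: now compute (23/71).
Reciprocity: 23 ≡ 3 and 71 ≡ 3 (mod 4), so (23/71) = −(71/23).
Reduce top mod 23: now compute (2/23).
Pull out 2: since 23 ≡ 7 (mod 8), (2/23) = +1.
Reached (1/23) = 1. Collecting the sign flips along the way, the symbol is -1.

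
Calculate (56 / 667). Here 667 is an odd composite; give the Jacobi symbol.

Pull out 2^3: since 667 ≡ 3 (mod 8), (2/667) = -1, so (2/667)^3 = -1.
Reciprocity: 7 ≡ 3 and 667 ≡ 3 (mod 4), so (7/667) = −(667/7).
Reduce top mod 7: now compute (2/7).
Pull out 2: since 7 ≡ 7 (mod 8), (2/7) = +1.
Reached (1/7) = 1. Collecting the sign flips along the way, the symbol is +1.

1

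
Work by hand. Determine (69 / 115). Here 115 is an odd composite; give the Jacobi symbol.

0

Reciprocity: 69 ≡ 1 and 115 ≡ 3 (mod 4), so (69/115) = +(115/69).
Reduce top mod 69: now compute (46/69).
Pull out 2: since 69 ≡ 5 (mod 8), (2/69) = -1.
Reciprocity: 23 ≡ 3 and 69 ≡ 1 (mod 4), so (23/69) = +(69/23).
Reduce top mod 23: now compute (0/23).
Top reduces to 0: gcd > 1, so the symbol is 0.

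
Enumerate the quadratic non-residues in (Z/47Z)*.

Square k = 1,…,23 (k and 47−k give the same square):
1²=1, 2²=4, 3²=9, 4²=16, 5²=25, 6²=36, 7²≡2, 8²≡17, 9²≡34, 10²≡6, 11²≡27, 12²≡3, 13²≡28, 14²≡8, 15²≡37, 16²≡21, 17²≡7, 18²≡42, 19²≡32, 20²≡24, 21²≡18, 22²≡14, 23²≡12 (mod 47).
The residues are {1, 2, 3, 4, 6, 7, 8, 9, 12, 14, 16, 17, 18, 21, 24, 25, 27, 28, 32, 34, 36, 37, 42}; the non-residues are the remaining 23 nonzero classes.

5,10,11,13,15,19,20,22,23,26,29,30,31,33,35,38,39,40,41,43,44,45,46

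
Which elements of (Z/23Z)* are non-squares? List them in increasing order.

Square k = 1,…,11 (k and 23−k give the same square):
1²=1, 2²=4, 3²=9, 4²=16, 5²≡2, 6²≡13, 7²≡3, 8²≡18, 9²≡12, 10²≡8, 11²≡6 (mod 23).
The residues are {1, 2, 3, 4, 6, 8, 9, 12, 13, 16, 18}; the non-residues are the remaining 11 nonzero classes.

5, 7, 10, 11, 14, 15, 17, 19, 20, 21, 22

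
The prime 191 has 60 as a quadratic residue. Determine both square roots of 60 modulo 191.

92, 99

Since 191 ≡ 3 (mod 4), a square root of 60 is 60^((191+1)/4) = 60^48 mod 191.
Repeated squaring: 60^2≡162, 60^4≡77, 60^8≡8, 60^16≡64, 60^32≡85 (mod 191).
60^48 = 60^(32+16) ≡ 92 (mod 191).
Check: 92² = 8464 ≡ 60 (mod 191). The two roots are 92 and 99.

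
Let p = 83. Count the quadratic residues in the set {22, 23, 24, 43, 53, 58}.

1

(22/83) = -1 → non-residue.
(23/83) = +1 → QR.
(24/83) = -1 → non-residue.
(43/83) = -1 → non-residue.
(53/83) = -1 → non-residue.
(58/83) = -1 → non-residue.
Total quadratic residues among the 6: 1.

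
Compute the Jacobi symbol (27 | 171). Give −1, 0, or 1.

Reciprocity: 27 ≡ 3 and 171 ≡ 3 (mod 4), so (27/171) = −(171/27).
Reduce top mod 27: now compute (9/27).
Reciprocity: 9 ≡ 1 and 27 ≡ 3 (mod 4), so (9/27) = +(27/9).
Reduce top mod 9: now compute (0/9).
Top reduces to 0: gcd > 1, so the symbol is 0.

0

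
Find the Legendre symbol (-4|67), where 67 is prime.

First reduce: -4 ≡ 63 (mod 67).
Reciprocity: 63 ≡ 3 and 67 ≡ 3 (mod 4), so (63/67) = −(67/63).
Reduce top mod 63: now compute (4/63).
Pull out 2^2: since 63 ≡ 7 (mod 8), (2/63) = +1, so (2/63)^2 = +1.
Reached (1/63) = 1. Collecting the sign flips along the way, the symbol is -1.

-1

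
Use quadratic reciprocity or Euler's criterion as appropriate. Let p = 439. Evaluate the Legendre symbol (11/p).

1

Reciprocity: 11 ≡ 3 and 439 ≡ 3 (mod 4), so (11/439) = −(439/11).
Reduce top mod 11: now compute (10/11).
Pull out 2: since 11 ≡ 3 (mod 8), (2/11) = -1.
Reciprocity: 5 ≡ 1 and 11 ≡ 3 (mod 4), so (5/11) = +(11/5).
Reduce top mod 5: now compute (1/5).
Reached (1/5) = 1. Collecting the sign flips along the way, the symbol is +1.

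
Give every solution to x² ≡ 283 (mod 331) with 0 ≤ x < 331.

Since 331 ≡ 3 (mod 4), a square root of 283 is 283^((331+1)/4) = 283^83 mod 331.
Repeated squaring: 283^2≡318, 283^4≡169, 283^8≡95, 283^16≡88, 283^32≡131, 283^64≡280 (mod 331).
283^83 = 283^(64+16+2+1) ≡ 79 (mod 331).
Check: 79² = 6241 ≡ 283 (mod 331). The two roots are 79 and 252.

79, 252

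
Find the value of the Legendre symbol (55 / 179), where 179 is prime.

-1

Reciprocity: 55 ≡ 3 and 179 ≡ 3 (mod 4), so (55/179) = −(179/55).
Reduce top mod 55: now compute (14/55).
Pull out 2: since 55 ≡ 7 (mod 8), (2/55) = +1.
Reciprocity: 7 ≡ 3 and 55 ≡ 3 (mod 4), so (7/55) = −(55/7).
Reduce top mod 7: now compute (6/7).
Pull out 2: since 7 ≡ 7 (mod 8), (2/7) = +1.
Reciprocity: 3 ≡ 3 and 7 ≡ 3 (mod 4), so (3/7) = −(7/3).
Reduce top mod 3: now compute (1/3).
Reached (1/3) = 1. Collecting the sign flips along the way, the symbol is -1.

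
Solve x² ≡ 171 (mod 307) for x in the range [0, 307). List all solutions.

Since 307 ≡ 3 (mod 4), a square root of 171 is 171^((307+1)/4) = 171^77 mod 307.
Repeated squaring: 171^2≡76, 171^4≡250, 171^8≡179, 171^16≡113, 171^32≡182, 171^64≡275 (mod 307).
171^77 = 171^(64+8+4+1) ≡ 103 (mod 307).
Check: 103² = 10609 ≡ 171 (mod 307). The two roots are 103 and 204.

103, 204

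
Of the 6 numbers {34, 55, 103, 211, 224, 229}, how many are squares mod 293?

(34/293) = -1 → non-residue.
(55/293) = +1 → QR.
(103/293) = -1 → non-residue.
(211/293) = +1 → QR.
(224/293) = +1 → QR.
(229/293) = +1 → QR.
Total quadratic residues among the 6: 4.

4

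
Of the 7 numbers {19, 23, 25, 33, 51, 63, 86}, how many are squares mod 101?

(19/101) = +1 → QR.
(23/101) = +1 → QR.
(25/101) = +1 → QR.
(33/101) = +1 → QR.
(51/101) = -1 → non-residue.
(63/101) = -1 → non-residue.
(86/101) = -1 → non-residue.
Total quadratic residues among the 7: 4.

4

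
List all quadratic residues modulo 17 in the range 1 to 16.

1 2 4 8 9 13 15 16

Square k = 1,…,8 (k and 17−k give the same square):
1²=1, 2²=4, 3²=9, 4²=16, 5²≡8, 6²≡2, 7²≡15, 8²≡13 (mod 17).
So the quadratic residues mod 17 are {1, 2, 4, 8, 9, 13, 15, 16}.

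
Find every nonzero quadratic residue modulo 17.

1 2 4 8 9 13 15 16

Square k = 1,…,8 (k and 17−k give the same square):
1²=1, 2²=4, 3²=9, 4²=16, 5²≡8, 6²≡2, 7²≡15, 8²≡13 (mod 17).
So the quadratic residues mod 17 are {1, 2, 4, 8, 9, 13, 15, 16}.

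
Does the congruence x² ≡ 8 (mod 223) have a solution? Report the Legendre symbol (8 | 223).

1

Pull out 2^3: since 223 ≡ 7 (mod 8), (2/223) = +1, so (2/223)^3 = +1.
Reached (1/223) = 1. Collecting the sign flips along the way, the symbol is +1.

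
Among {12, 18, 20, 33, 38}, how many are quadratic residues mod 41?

(12/41) = -1 → non-residue.
(18/41) = +1 → QR.
(20/41) = +1 → QR.
(33/41) = +1 → QR.
(38/41) = -1 → non-residue.
Total quadratic residues among the 5: 3.

3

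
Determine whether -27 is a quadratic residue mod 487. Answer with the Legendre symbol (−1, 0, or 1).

1

First reduce: -27 ≡ 460 (mod 487).
Pull out 2^2: since 487 ≡ 7 (mod 8), (2/487) = +1, so (2/487)^2 = +1.
Reciprocity: 115 ≡ 3 and 487 ≡ 3 (mod 4), so (115/487) = −(487/115).
Reduce top mod 115: now compute (27/115).
Reciprocity: 27 ≡ 3 and 115 ≡ 3 (mod 4), so (27/115) = −(115/27).
Reduce top mod 27: now compute (7/27).
Reciprocity: 7 ≡ 3 and 27 ≡ 3 (mod 4), so (7/27) = −(27/7).
Reduce top mod 7: now compute (6/7).
Pull out 2: since 7 ≡ 7 (mod 8), (2/7) = +1.
Reciprocity: 3 ≡ 3 and 7 ≡ 3 (mod 4), so (3/7) = −(7/3).
Reduce top mod 3: now compute (1/3).
Reached (1/3) = 1. Collecting the sign flips along the way, the symbol is +1.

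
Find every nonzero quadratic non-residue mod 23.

5,7,10,11,14,15,17,19,20,21,22

Square k = 1,…,11 (k and 23−k give the same square):
1²=1, 2²=4, 3²=9, 4²=16, 5²≡2, 6²≡13, 7²≡3, 8²≡18, 9²≡12, 10²≡8, 11²≡6 (mod 23).
The residues are {1, 2, 3, 4, 6, 8, 9, 12, 13, 16, 18}; the non-residues are the remaining 11 nonzero classes.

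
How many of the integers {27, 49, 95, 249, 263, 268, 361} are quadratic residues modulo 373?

5

(27/373) = +1 → QR.
(49/373) = +1 → QR.
(95/373) = +1 → QR.
(249/373) = +1 → QR.
(263/373) = -1 → non-residue.
(268/373) = -1 → non-residue.
(361/373) = +1 → QR.
Total quadratic residues among the 7: 5.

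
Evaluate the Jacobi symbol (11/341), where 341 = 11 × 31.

Reciprocity: 11 ≡ 3 and 341 ≡ 1 (mod 4), so (11/341) = +(341/11).
Reduce top mod 11: now compute (0/11).
Top reduces to 0: gcd > 1, so the symbol is 0.

0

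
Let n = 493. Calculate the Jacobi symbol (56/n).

Pull out 2^3: since 493 ≡ 5 (mod 8), (2/493) = -1, so (2/493)^3 = -1.
Reciprocity: 7 ≡ 3 and 493 ≡ 1 (mod 4), so (7/493) = +(493/7).
Reduce top mod 7: now compute (3/7).
Reciprocity: 3 ≡ 3 and 7 ≡ 3 (mod 4), so (3/7) = −(7/3).
Reduce top mod 3: now compute (1/3).
Reached (1/3) = 1. Collecting the sign flips along the way, the symbol is +1.

1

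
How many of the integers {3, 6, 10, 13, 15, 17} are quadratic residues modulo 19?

(3/19) = -1 → non-residue.
(6/19) = +1 → QR.
(10/19) = -1 → non-residue.
(13/19) = -1 → non-residue.
(15/19) = -1 → non-residue.
(17/19) = +1 → QR.
Total quadratic residues among the 6: 2.

2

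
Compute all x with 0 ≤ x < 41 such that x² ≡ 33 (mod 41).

41 ≡ 1 (mod 4), so we find a root by search.
Trying successive values, 19² = 361 ≡ 33 (mod 41). The other root is 41 − 19 = 22.

19, 22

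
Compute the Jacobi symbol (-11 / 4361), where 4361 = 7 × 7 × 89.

1

First reduce: -11 ≡ 4350 (mod 4361).
Pull out 2: since 4361 ≡ 1 (mod 8), (2/4361) = +1.
Reciprocity: 2175 ≡ 3 and 4361 ≡ 1 (mod 4), so (2175/4361) = +(4361/2175).
Reduce top mod 2175: now compute (11/2175).
Reciprocity: 11 ≡ 3 and 2175 ≡ 3 (mod 4), so (11/2175) = −(2175/11).
Reduce top mod 11: now compute (8/11).
Pull out 2^3: since 11 ≡ 3 (mod 8), (2/11) = -1, so (2/11)^3 = -1.
Reached (1/11) = 1. Collecting the sign flips along the way, the symbol is +1.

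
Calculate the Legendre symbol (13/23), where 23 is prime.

1

Euler's criterion: (13/23) ≡ 13^11 (mod 23).
13^2 ≡ 8 (mod 23)
13^4 ≡ 18 (mod 23)
13^8 ≡ 2 (mod 23)
13^11 = 13^(8+2+1) ≡ 1 (mod 23).
Result is 1, so (13/23) = 1.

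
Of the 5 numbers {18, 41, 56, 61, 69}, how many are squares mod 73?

4

(18/73) = +1 → QR.
(41/73) = +1 → QR.
(56/73) = -1 → non-residue.
(61/73) = +1 → QR.
(69/73) = +1 → QR.
Total quadratic residues among the 5: 4.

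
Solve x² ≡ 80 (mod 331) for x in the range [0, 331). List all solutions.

61, 270

Since 331 ≡ 3 (mod 4), a square root of 80 is 80^((331+1)/4) = 80^83 mod 331.
Repeated squaring: 80^2≡111, 80^4≡74, 80^8≡180, 80^16≡293, 80^32≡120, 80^64≡167 (mod 331).
80^83 = 80^(64+16+2+1) ≡ 270 (mod 331).
Check: 270² = 72900 ≡ 80 (mod 331). The two roots are 61 and 270.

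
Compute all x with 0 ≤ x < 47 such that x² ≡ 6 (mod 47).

Since 47 ≡ 3 (mod 4), a square root of 6 is 6^((47+1)/4) = 6^12 mod 47.
Repeated squaring: 6^2≡36, 6^4≡27, 6^8≡24 (mod 47).
6^12 = 6^(8+4) ≡ 37 (mod 47).
Check: 37² = 1369 ≡ 6 (mod 47). The two roots are 10 and 37.

10, 37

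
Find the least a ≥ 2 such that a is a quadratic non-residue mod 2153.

3

(2/2153) = +1, so 2 is a residue.
(3/2153) = −1, so 3 is the smallest positive non-residue mod 2153.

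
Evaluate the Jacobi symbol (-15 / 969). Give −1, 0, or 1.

First reduce: -15 ≡ 954 (mod 969).
Pull out 2: since 969 ≡ 1 (mod 8), (2/969) = +1.
Reciprocity: 477 ≡ 1 and 969 ≡ 1 (mod 4), so (477/969) = +(969/477).
Reduce top mod 477: now compute (15/477).
Reciprocity: 15 ≡ 3 and 477 ≡ 1 (mod 4), so (15/477) = +(477/15).
Reduce top mod 15: now compute (12/15).
Pull out 2^2: since 15 ≡ 7 (mod 8), (2/15) = +1, so (2/15)^2 = +1.
Reciprocity: 3 ≡ 3 and 15 ≡ 3 (mod 4), so (3/15) = −(15/3).
Reduce top mod 3: now compute (0/3).
Top reduces to 0: gcd > 1, so the symbol is 0.

0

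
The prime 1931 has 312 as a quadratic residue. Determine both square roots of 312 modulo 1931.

Since 1931 ≡ 3 (mod 4), a square root of 312 is 312^((1931+1)/4) = 312^483 mod 1931.
Repeated squaring: 312^2≡794, 312^4≡930, 312^8≡1743, 312^16≡586, 312^32≡1609, 312^64≡1341, 312^128≡520, 312^256≡60 (mod 1931).
312^483 = 312^(256+128+64+32+2+1) ≡ 1715 (mod 1931).
Check: 1715² = 2941225 ≡ 312 (mod 1931). The two roots are 216 and 1715.

216, 1715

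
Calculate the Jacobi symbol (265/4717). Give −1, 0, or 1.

Reciprocity: 265 ≡ 1 and 4717 ≡ 1 (mod 4), so (265/4717) = +(4717/265).
Reduce top mod 265: now compute (212/265).
Pull out 2^2: since 265 ≡ 1 (mod 8), (2/265) = +1, so (2/265)^2 = +1.
Reciprocity: 53 ≡ 1 and 265 ≡ 1 (mod 4), so (53/265) = +(265/53).
Reduce top mod 53: now compute (0/53).
Top reduces to 0: gcd > 1, so the symbol is 0.

0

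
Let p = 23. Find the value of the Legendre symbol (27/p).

First reduce: 27 ≡ 4 (mod 23).
Pull out 2^2: since 23 ≡ 7 (mod 8), (2/23) = +1, so (2/23)^2 = +1.
Reached (1/23) = 1. Collecting the sign flips along the way, the symbol is +1.

1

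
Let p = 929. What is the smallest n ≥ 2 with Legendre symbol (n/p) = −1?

(2/929) = +1, so 2 is a residue.
(3/929) = −1, so 3 is the smallest positive non-residue mod 929.

3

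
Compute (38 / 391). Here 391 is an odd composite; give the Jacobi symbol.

Pull out 2: since 391 ≡ 7 (mod 8), (2/391) = +1.
Reciprocity: 19 ≡ 3 and 391 ≡ 3 (mod 4), so (19/391) = −(391/19).
Reduce top mod 19: now compute (11/19).
Reciprocity: 11 ≡ 3 and 19 ≡ 3 (mod 4), so (11/19) = −(19/11).
Reduce top mod 11: now compute (8/11).
Pull out 2^3: since 11 ≡ 3 (mod 8), (2/11) = -1, so (2/11)^3 = -1.
Reached (1/11) = 1. Collecting the sign flips along the way, the symbol is -1.

-1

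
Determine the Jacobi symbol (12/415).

-1

Pull out 2^2: since 415 ≡ 7 (mod 8), (2/415) = +1, so (2/415)^2 = +1.
Reciprocity: 3 ≡ 3 and 415 ≡ 3 (mod 4), so (3/415) = −(415/3).
Reduce top mod 3: now compute (1/3).
Reached (1/3) = 1. Collecting the sign flips along the way, the symbol is -1.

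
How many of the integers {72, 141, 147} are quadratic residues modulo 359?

3

(72/359) = +1 → QR.
(141/359) = +1 → QR.
(147/359) = +1 → QR.
Total quadratic residues among the 3: 3.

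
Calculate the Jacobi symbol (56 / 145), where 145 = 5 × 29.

-1

Pull out 2^3: since 145 ≡ 1 (mod 8), (2/145) = +1, so (2/145)^3 = +1.
Reciprocity: 7 ≡ 3 and 145 ≡ 1 (mod 4), so (7/145) = +(145/7).
Reduce top mod 7: now compute (5/7).
Reciprocity: 5 ≡ 1 and 7 ≡ 3 (mod 4), so (5/7) = +(7/5).
Reduce top mod 5: now compute (2/5).
Pull out 2: since 5 ≡ 5 (mod 8), (2/5) = -1.
Reached (1/5) = 1. Collecting the sign flips along the way, the symbol is -1.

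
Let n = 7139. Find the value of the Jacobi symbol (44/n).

0

Pull out 2^2: since 7139 ≡ 3 (mod 8), (2/7139) = -1, so (2/7139)^2 = +1.
Reciprocity: 11 ≡ 3 and 7139 ≡ 3 (mod 4), so (11/7139) = −(7139/11).
Reduce top mod 11: now compute (0/11).
Top reduces to 0: gcd > 1, so the symbol is 0.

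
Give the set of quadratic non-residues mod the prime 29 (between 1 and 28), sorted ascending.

2, 3, 8, 10, 11, 12, 14, 15, 17, 18, 19, 21, 26, 27

Square k = 1,…,14 (k and 29−k give the same square):
1²=1, 2²=4, 3²=9, 4²=16, 5²=25, 6²≡7, 7²≡20, 8²≡6, 9²≡23, 10²≡13, 11²≡5, 12²≡28, 13²≡24, 14²≡22 (mod 29).
The residues are {1, 4, 5, 6, 7, 9, 13, 16, 20, 22, 23, 24, 25, 28}; the non-residues are the remaining 14 nonzero classes.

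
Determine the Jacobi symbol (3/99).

Reciprocity: 3 ≡ 3 and 99 ≡ 3 (mod 4), so (3/99) = −(99/3).
Reduce top mod 3: now compute (0/3).
Top reduces to 0: gcd > 1, so the symbol is 0.

0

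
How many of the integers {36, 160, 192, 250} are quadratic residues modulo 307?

3

(36/307) = +1 → QR.
(160/307) = +1 → QR.
(192/307) = -1 → non-residue.
(250/307) = +1 → QR.
Total quadratic residues among the 4: 3.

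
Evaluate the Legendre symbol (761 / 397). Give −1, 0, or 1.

Euler's criterion: (761/397) ≡ 364^198 (mod 397).
364^2 ≡ 295 (mod 397)
364^4 ≡ 82 (mod 397)
364^8 ≡ 372 (mod 397)
364^16 ≡ 228 (mod 397)
364^32 ≡ 374 (mod 397)
364^64 ≡ 132 (mod 397)
364^128 ≡ 353 (mod 397)
364^198 = 364^(128+64+4+2) ≡ 1 (mod 397).
Result is 1, so (761/397) = 1.

1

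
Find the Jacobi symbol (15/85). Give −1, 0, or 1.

0

Reciprocity: 15 ≡ 3 and 85 ≡ 1 (mod 4), so (15/85) = +(85/15).
Reduce top mod 15: now compute (10/15).
Pull out 2: since 15 ≡ 7 (mod 8), (2/15) = +1.
Reciprocity: 5 ≡ 1 and 15 ≡ 3 (mod 4), so (5/15) = +(15/5).
Reduce top mod 5: now compute (0/5).
Top reduces to 0: gcd > 1, so the symbol is 0.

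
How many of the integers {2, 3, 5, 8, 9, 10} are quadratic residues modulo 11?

3

(2/11) = -1 → non-residue.
(3/11) = +1 → QR.
(5/11) = +1 → QR.
(8/11) = -1 → non-residue.
(9/11) = +1 → QR.
(10/11) = -1 → non-residue.
Total quadratic residues among the 6: 3.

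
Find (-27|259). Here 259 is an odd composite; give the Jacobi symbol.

First reduce: -27 ≡ 232 (mod 259).
Pull out 2^3: since 259 ≡ 3 (mod 8), (2/259) = -1, so (2/259)^3 = -1.
Reciprocity: 29 ≡ 1 and 259 ≡ 3 (mod 4), so (29/259) = +(259/29).
Reduce top mod 29: now compute (27/29).
Reciprocity: 27 ≡ 3 and 29 ≡ 1 (mod 4), so (27/29) = +(29/27).
Reduce top mod 27: now compute (2/27).
Pull out 2: since 27 ≡ 3 (mod 8), (2/27) = -1.
Reached (1/27) = 1. Collecting the sign flips along the way, the symbol is +1.

1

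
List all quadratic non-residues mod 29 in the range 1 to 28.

Square k = 1,…,14 (k and 29−k give the same square):
1²=1, 2²=4, 3²=9, 4²=16, 5²=25, 6²≡7, 7²≡20, 8²≡6, 9²≡23, 10²≡13, 11²≡5, 12²≡28, 13²≡24, 14²≡22 (mod 29).
The residues are {1, 4, 5, 6, 7, 9, 13, 16, 20, 22, 23, 24, 25, 28}; the non-residues are the remaining 14 nonzero classes.

2, 3, 8, 10, 11, 12, 14, 15, 17, 18, 19, 21, 26, 27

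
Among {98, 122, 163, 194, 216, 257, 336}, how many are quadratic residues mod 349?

3

(98/349) = -1 → non-residue.
(122/349) = +1 → QR.
(163/349) = -1 → non-residue.
(194/349) = +1 → QR.
(216/349) = -1 → non-residue.
(257/349) = +1 → QR.
(336/349) = -1 → non-residue.
Total quadratic residues among the 7: 3.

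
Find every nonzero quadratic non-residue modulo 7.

Square k = 1,…,3 (k and 7−k give the same square):
1²=1, 2²=4, 3²≡2 (mod 7).
The residues are {1, 2, 4}; the non-residues are the remaining 3 nonzero classes.

3,5,6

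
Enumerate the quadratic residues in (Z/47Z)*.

1 2 3 4 6 7 8 9 12 14 16 17 18 21 24 25 27 28 32 34 36 37 42

Square k = 1,…,23 (k and 47−k give the same square):
1²=1, 2²=4, 3²=9, 4²=16, 5²=25, 6²=36, 7²≡2, 8²≡17, 9²≡34, 10²≡6, 11²≡27, 12²≡3, 13²≡28, 14²≡8, 15²≡37, 16²≡21, 17²≡7, 18²≡42, 19²≡32, 20²≡24, 21²≡18, 22²≡14, 23²≡12 (mod 47).
So the quadratic residues mod 47 are {1, 2, 3, 4, 6, 7, 8, 9, 12, 14, 16, 17, 18, 21, 24, 25, 27, 28, 32, 34, 36, 37, 42}.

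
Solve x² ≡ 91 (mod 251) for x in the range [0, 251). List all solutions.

51, 200

Since 251 ≡ 3 (mod 4), a square root of 91 is 91^((251+1)/4) = 91^63 mod 251.
Repeated squaring: 91^2≡249, 91^4≡4, 91^8≡16, 91^16≡5, 91^32≡25 (mod 251).
91^63 = 91^(32+16+8+4+2+1) ≡ 51 (mod 251).
Check: 51² = 2601 ≡ 91 (mod 251). The two roots are 51 and 200.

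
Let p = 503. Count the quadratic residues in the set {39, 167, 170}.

2

(39/503) = +1 → QR.
(167/503) = -1 → non-residue.
(170/503) = +1 → QR.
Total quadratic residues among the 3: 2.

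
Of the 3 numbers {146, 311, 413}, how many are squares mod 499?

1

(146/499) = -1 → non-residue.
(311/499) = -1 → non-residue.
(413/499) = +1 → QR.
Total quadratic residues among the 3: 1.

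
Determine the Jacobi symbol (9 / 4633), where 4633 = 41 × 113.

1

Reciprocity: 9 ≡ 1 and 4633 ≡ 1 (mod 4), so (9/4633) = +(4633/9).
Reduce top mod 9: now compute (7/9).
Reciprocity: 7 ≡ 3 and 9 ≡ 1 (mod 4), so (7/9) = +(9/7).
Reduce top mod 7: now compute (2/7).
Pull out 2: since 7 ≡ 7 (mod 8), (2/7) = +1.
Reached (1/7) = 1. Collecting the sign flips along the way, the symbol is +1.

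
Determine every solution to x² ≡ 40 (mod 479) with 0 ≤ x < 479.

85, 394

Since 479 ≡ 3 (mod 4), a square root of 40 is 40^((479+1)/4) = 40^120 mod 479.
Repeated squaring: 40^2≡163, 40^4≡224, 40^8≡360, 40^16≡270, 40^32≡92, 40^64≡321 (mod 479).
40^120 = 40^(64+32+16+8) ≡ 394 (mod 479).
Check: 394² = 155236 ≡ 40 (mod 479). The two roots are 85 and 394.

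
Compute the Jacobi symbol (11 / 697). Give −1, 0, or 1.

Reciprocity: 11 ≡ 3 and 697 ≡ 1 (mod 4), so (11/697) = +(697/11).
Reduce top mod 11: now compute (4/11).
Pull out 2^2: since 11 ≡ 3 (mod 8), (2/11) = -1, so (2/11)^2 = +1.
Reached (1/11) = 1. Collecting the sign flips along the way, the symbol is +1.

1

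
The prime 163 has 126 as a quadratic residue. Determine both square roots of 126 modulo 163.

Since 163 ≡ 3 (mod 4), a square root of 126 is 126^((163+1)/4) = 126^41 mod 163.
Repeated squaring: 126^2≡65, 126^4≡150, 126^8≡6, 126^16≡36, 126^32≡155 (mod 163).
126^41 = 126^(32+8+1) ≡ 146 (mod 163).
Check: 146² = 21316 ≡ 126 (mod 163). The two roots are 17 and 146.

17, 146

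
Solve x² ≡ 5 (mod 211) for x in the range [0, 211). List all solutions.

Since 211 ≡ 3 (mod 4), a square root of 5 is 5^((211+1)/4) = 5^53 mod 211.
Repeated squaring: 5^2≡25, 5^4≡203, 5^8≡64, 5^16≡87, 5^32≡184 (mod 211).
5^53 = 5^(32+16+4+1) ≡ 65 (mod 211).
Check: 65² = 4225 ≡ 5 (mod 211). The two roots are 65 and 146.

65, 146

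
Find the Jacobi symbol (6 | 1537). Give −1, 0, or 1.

Pull out 2: since 1537 ≡ 1 (mod 8), (2/1537) = +1.
Reciprocity: 3 ≡ 3 and 1537 ≡ 1 (mod 4), so (3/1537) = +(1537/3).
Reduce top mod 3: now compute (1/3).
Reached (1/3) = 1. Collecting the sign flips along the way, the symbol is +1.

1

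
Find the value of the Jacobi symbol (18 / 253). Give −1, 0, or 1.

Pull out 2: since 253 ≡ 5 (mod 8), (2/253) = -1.
Reciprocity: 9 ≡ 1 and 253 ≡ 1 (mod 4), so (9/253) = +(253/9).
Reduce top mod 9: now compute (1/9).
Reached (1/9) = 1. Collecting the sign flips along the way, the symbol is -1.

-1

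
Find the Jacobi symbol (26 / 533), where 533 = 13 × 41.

Pull out 2: since 533 ≡ 5 (mod 8), (2/533) = -1.
Reciprocity: 13 ≡ 1 and 533 ≡ 1 (mod 4), so (13/533) = +(533/13).
Reduce top mod 13: now compute (0/13).
Top reduces to 0: gcd > 1, so the symbol is 0.

0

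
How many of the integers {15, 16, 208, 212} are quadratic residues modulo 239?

2

(15/239) = +1 → QR.
(16/239) = +1 → QR.
(208/239) = -1 → non-residue.
(212/239) = -1 → non-residue.
Total quadratic residues among the 4: 2.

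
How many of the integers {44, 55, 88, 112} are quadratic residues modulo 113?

3

(44/113) = +1 → QR.
(55/113) = -1 → non-residue.
(88/113) = +1 → QR.
(112/113) = +1 → QR.
Total quadratic residues among the 4: 3.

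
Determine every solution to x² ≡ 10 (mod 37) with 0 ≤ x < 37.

11, 26

37 ≡ 1 (mod 4), so we find a root by search.
Trying successive values, 11² = 121 ≡ 10 (mod 37). The other root is 37 − 11 = 26.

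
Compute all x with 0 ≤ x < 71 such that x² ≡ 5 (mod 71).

17, 54

Since 71 ≡ 3 (mod 4), a square root of 5 is 5^((71+1)/4) = 5^18 mod 71.
Repeated squaring: 5^2≡25, 5^4≡57, 5^8≡54, 5^16≡5 (mod 71).
5^18 = 5^(16+2) ≡ 54 (mod 71).
Check: 54² = 2916 ≡ 5 (mod 71). The two roots are 17 and 54.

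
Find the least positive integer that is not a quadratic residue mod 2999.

(2/2999) = +1, so 2 is a residue.
(3/2999) = +1, so 3 is a residue.
(4/2999) = +1, so 4 is a residue.
(5/2999) = +1, so 5 is a residue.
(6/2999) = +1, so 6 is a residue.
(7/2999) = +1, so 7 is a residue.
(8/2999) = +1, so 8 is a residue.
(9/2999) = +1, so 9 is a residue.
(10/2999) = +1, so 10 is a residue.
(11/2999) = +1, so 11 is a residue.
(12/2999) = +1, so 12 is a residue.
(13/2999) = +1, so 13 is a residue.
(14/2999) = +1, so 14 is a residue.
(15/2999) = +1, so 15 is a residue.
(16/2999) = +1, so 16 is a residue.
(17/2999) = −1, so 17 is the smallest positive non-residue mod 2999.

17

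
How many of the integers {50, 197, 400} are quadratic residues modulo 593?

(50/593) = +1 → QR.
(197/593) = -1 → non-residue.
(400/593) = +1 → QR.
Total quadratic residues among the 3: 2.

2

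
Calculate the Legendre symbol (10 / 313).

-1

Euler's criterion: (10/313) ≡ 10^156 (mod 313).
10^2 ≡ 100 (mod 313)
10^4 ≡ 297 (mod 313)
10^8 ≡ 256 (mod 313)
10^16 ≡ 119 (mod 313)
10^32 ≡ 76 (mod 313)
10^64 ≡ 142 (mod 313)
10^128 ≡ 132 (mod 313)
10^156 = 10^(128+16+8+4) ≡ 312 (mod 313).
Result is 312 ≡ −1, so (10/313) = −1.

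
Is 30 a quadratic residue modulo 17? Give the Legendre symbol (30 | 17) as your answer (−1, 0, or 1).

1

Euler's criterion: (30/17) ≡ 13^8 (mod 17).
13^2 ≡ 16 (mod 17)
13^4 ≡ 1 (mod 17)
13^8 ≡ 1 (mod 17)
13^8 = 13^(8) ≡ 1 (mod 17).
Result is 1, so (30/17) = 1.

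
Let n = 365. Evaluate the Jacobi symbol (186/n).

Pull out 2: since 365 ≡ 5 (mod 8), (2/365) = -1.
Reciprocity: 93 ≡ 1 and 365 ≡ 1 (mod 4), so (93/365) = +(365/93).
Reduce top mod 93: now compute (86/93).
Pull out 2: since 93 ≡ 5 (mod 8), (2/93) = -1.
Reciprocity: 43 ≡ 3 and 93 ≡ 1 (mod 4), so (43/93) = +(93/43).
Reduce top mod 43: now compute (7/43).
Reciprocity: 7 ≡ 3 and 43 ≡ 3 (mod 4), so (7/43) = −(43/7).
Reduce top mod 7: now compute (1/7).
Reached (1/7) = 1. Collecting the sign flips along the way, the symbol is -1.

-1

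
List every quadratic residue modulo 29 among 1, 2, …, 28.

1, 4, 5, 6, 7, 9, 13, 16, 20, 22, 23, 24, 25, 28

Square k = 1,…,14 (k and 29−k give the same square):
1²=1, 2²=4, 3²=9, 4²=16, 5²=25, 6²≡7, 7²≡20, 8²≡6, 9²≡23, 10²≡13, 11²≡5, 12²≡28, 13²≡24, 14²≡22 (mod 29).
So the quadratic residues mod 29 are {1, 4, 5, 6, 7, 9, 13, 16, 20, 22, 23, 24, 25, 28}.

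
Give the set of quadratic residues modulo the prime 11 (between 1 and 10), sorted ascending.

Square k = 1,…,5 (k and 11−k give the same square):
1²=1, 2²=4, 3²=9, 4²≡5, 5²≡3 (mod 11).
So the quadratic residues mod 11 are {1, 3, 4, 5, 9}.

1, 3, 4, 5, 9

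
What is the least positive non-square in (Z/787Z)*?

(2/787) = −1, so 2 is the smallest positive non-residue mod 787.

2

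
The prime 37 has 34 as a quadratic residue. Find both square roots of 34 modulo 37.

37 ≡ 1 (mod 4), so we find a root by search.
Trying successive values, 16² = 256 ≡ 34 (mod 37). The other root is 37 − 16 = 21.

16, 21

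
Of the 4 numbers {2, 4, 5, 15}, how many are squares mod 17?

(2/17) = +1 → QR.
(4/17) = +1 → QR.
(5/17) = -1 → non-residue.
(15/17) = +1 → QR.
Total quadratic residues among the 4: 3.

3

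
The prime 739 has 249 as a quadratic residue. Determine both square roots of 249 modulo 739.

189, 550

Since 739 ≡ 3 (mod 4), a square root of 249 is 249^((739+1)/4) = 249^185 mod 739.
Repeated squaring: 249^2≡664, 249^4≡452, 249^8≡340, 249^16≡316, 249^32≡91, 249^64≡152, 249^128≡195 (mod 739).
249^185 = 249^(128+32+16+8+1) ≡ 189 (mod 739).
Check: 189² = 35721 ≡ 249 (mod 739). The two roots are 189 and 550.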